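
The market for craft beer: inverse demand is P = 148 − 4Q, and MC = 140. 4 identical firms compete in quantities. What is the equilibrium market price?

With 4 symmetric Cournot firms, each firm's FOC gives 148 − 20q = 140, so q = 0.4, Q = 4·0.4 = 1.6, and P = 141.6.

P = 141.6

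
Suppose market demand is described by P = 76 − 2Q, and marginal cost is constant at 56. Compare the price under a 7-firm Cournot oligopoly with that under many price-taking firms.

With 7 symmetric Cournot firms, each firm's FOC gives 76 − 16q = 56, so q = 1.25, Q = 7·1.25 = 8.75, and P = 58.5.
Competitive firms price at marginal cost: P = 56, giving Q = 10.

Cournot: P = 58.5; Competition: P = 56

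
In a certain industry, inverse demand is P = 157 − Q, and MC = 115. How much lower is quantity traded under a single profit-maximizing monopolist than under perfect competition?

Competitive firms price at marginal cost: P = 115, giving Q = 42.
A monopolist chooses Q where MR = MC. MR = 157 − 2Q; setting this equal to 115 gives Q = 21 and P = 136.
Change in quantity traded: 21 − 42 = −21.

Quantity traded falls by 21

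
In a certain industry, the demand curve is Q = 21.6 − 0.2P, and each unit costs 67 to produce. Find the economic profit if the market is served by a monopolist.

Inverting demand: P = 108 − 5Q.
The monopolist equates marginal revenue to marginal cost: 108 − 10Q = 67, so Q = 4.1. From demand, P = 87.5.
Profit = (87.5 − 67)·4.1 = 84.05.

Profit = 84.05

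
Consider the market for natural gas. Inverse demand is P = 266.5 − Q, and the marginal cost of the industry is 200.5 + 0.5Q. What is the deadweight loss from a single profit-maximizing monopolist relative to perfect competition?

Under competition P = MC: 266.5 − Q = 200.5 + 0.5Q ⇒ Q = 44, P = 222.5.
The monopolist equates marginal revenue to marginal cost: 266.5 − 2Q = 200.5 + 0.5Q, so Q = 26.4. From demand, P = 240.1.
CS = ½·(266.5 − 222.5)·44 = 968; PS = (222.5·44 − 200.5·44 − ½·0.5·44²) = 484; TS = 1452.
CS = ½·(266.5 − 240.1)·26.4 = 348.48; PS = (240.1·26.4 − 200.5·26.4 − ½·0.5·26.4²) = 871.2; TS = 1219.68.
DWL = 1452 − 1219.68 = 232.32.

DWL = 232.32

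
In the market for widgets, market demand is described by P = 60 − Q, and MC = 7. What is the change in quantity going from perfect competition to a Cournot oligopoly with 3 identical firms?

Perfect competition: P = MC = 7, so 60 − Q = 7 and Q = 53.
In a 3-firm Cournot equilibrium, symmetry and the first-order condition give q = (60 − 7)/(4) = 13.25. So Q = 39.75 and P = 20.25.
Change in quantity: 39.75 − 53 = −13.25.

Q falls by 13.25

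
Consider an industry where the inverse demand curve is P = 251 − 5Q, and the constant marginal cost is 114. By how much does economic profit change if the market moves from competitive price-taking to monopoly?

π rises by 938.45

Competitive firms price at marginal cost: P = 114, giving Q = 27.4.
Profit = (114 − 114)·27.4 = 0.
Monopoly sets MR = MC: 251 − 10Q = 114 ⇒ Q = 13.7, P = 251 − 5·13.7 = 182.5.
Profit = (182.5 − 114)·13.7 = 938.45.
Change in economic profit: 938.45 − 0 = 938.45.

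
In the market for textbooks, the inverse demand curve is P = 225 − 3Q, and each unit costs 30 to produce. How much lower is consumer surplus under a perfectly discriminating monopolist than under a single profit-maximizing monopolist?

The monopolist equates marginal revenue to marginal cost: 225 − 6Q = 30, so Q = 32.5. From demand, P = 127.5.
CS = ½·(225 − 127.5)·32.5 = 1584.375.
Under first-degree price discrimination the firm charges each unit its demand price and produces up to where P = MC, i.e. Q = 65. Consumer surplus is zero; producer surplus equals total surplus.
CS = 0.
Change in consumer surplus: 0 − 1584.375 = −1584.375.

CS falls by 1584.375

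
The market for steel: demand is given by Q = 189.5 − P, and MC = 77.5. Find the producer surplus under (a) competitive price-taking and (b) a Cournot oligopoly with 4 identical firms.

Inverting demand: P = 189.5 − Q.
Under competition P = MC = 77.5, so Q = (189.5 − 77.5)/1 = 112.
PS = (77.5 − 77.5)·112 = 0.
Cournot with 4 identical firms: the symmetric best-response condition is 189.5 − 5q = 77.5. Each firm produces q = 22.4, total output Q = 89.6, price P = 99.9.
PS = (99.9 − 77.5)·89.6 = 2007.04.

Competition: PS = 0; Cournot: PS = 2007.04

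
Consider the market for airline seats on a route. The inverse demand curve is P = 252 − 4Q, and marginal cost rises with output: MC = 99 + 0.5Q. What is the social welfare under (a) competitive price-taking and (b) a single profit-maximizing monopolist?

Under competition P = MC: 252 − 4Q = 99 + 0.5Q ⇒ Q = 34, P = 116.
CS = ½·(252 − 116)·34 = 2312; PS = (116·34 − 99·34 − ½·0.5·34²) = 289; TS = 2601.
Monopoly sets MR = MC: 252 − 8Q = 99 + 0.5Q ⇒ Q = 18, P = 252 − 4·18 = 180.
CS = ½·(252 − 180)·18 = 648; PS = (180·18 − 99·18 − ½·0.5·18²) = 1377; TS = 2025.

Competition: TS = 2601; Monopoly: TS = 2025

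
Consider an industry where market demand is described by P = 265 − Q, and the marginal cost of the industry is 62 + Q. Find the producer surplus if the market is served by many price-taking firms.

PS = 5151.125

Under competition P = MC: 265 − Q = 62 + Q ⇒ Q = 101.5, P = 163.5.
PS = P·Q − VC(Q) = 163.5·101.5 − (62·101.5 + ½·1·101.5²) = 5151.125.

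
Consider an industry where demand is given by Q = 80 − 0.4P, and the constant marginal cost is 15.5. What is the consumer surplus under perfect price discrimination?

Inverting demand: P = 200 − 2.5Q.
Under first-degree price discrimination the firm charges each unit its demand price and produces up to where P = MC, i.e. Q = 73.8. Consumer surplus is zero; producer surplus equals total surplus.
CS = 0.

CS = 0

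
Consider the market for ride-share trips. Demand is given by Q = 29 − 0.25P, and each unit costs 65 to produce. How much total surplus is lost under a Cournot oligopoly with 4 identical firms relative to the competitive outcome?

DWL = 13.005

Inverting demand: P = 116 − 4Q.
Competitive firms price at marginal cost: P = 65, giving Q = 12.75.
In a 4-firm Cournot equilibrium, symmetry and the first-order condition give q = (116 − 65)/(20) = 2.55. So Q = 10.2 and P = 75.2.
DWL is the triangle between Q = 10.2 and Q = 12.75: ½·(12.75 − 10.2)·(75.2 − 65) = 13.005.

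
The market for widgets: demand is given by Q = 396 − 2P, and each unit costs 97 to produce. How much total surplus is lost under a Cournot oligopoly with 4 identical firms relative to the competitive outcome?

Inverting demand: P = 198 − 0.5Q.
Under competition P = MC = 97, so Q = (198 − 97)/0.5 = 202.
Cournot with 4 identical firms: the symmetric best-response condition is 198 − 2.5q = 97. Each firm produces q = 40.4, total output Q = 161.6, price P = 117.2.
DWL is the triangle between Q = 161.6 and Q = 202: ½·(202 − 161.6)·(117.2 − 97) = 408.04.

DWL = 408.04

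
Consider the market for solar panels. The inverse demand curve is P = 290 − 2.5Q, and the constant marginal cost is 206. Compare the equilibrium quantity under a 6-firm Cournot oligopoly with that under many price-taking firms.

In a 6-firm Cournot equilibrium, symmetry and the first-order condition give q = (290 − 206)/(17.5) = 4.8. So Q = 28.8 and P = 218.
Under competition P = MC = 206, so Q = (290 − 206)/2.5 = 33.6.

Cournot: Q = 28.8; Competition: Q = 33.6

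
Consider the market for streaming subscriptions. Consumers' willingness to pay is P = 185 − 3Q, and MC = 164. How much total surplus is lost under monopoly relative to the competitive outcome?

DWL = 18.375

Under competition P = MC = 164, so Q = (185 − 164)/3 = 7.
Monopoly sets MR = MC: 185 − 6Q = 164 ⇒ Q = 3.5, P = 185 − 3·3.5 = 174.5.
DWL is the triangle between Q = 3.5 and Q = 7: ½·(7 − 3.5)·(174.5 − 164) = 18.375.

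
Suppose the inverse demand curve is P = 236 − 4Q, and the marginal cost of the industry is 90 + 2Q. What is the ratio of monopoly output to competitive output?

The monopolist equates marginal revenue to marginal cost: 236 − 8Q = 90 + 2Q, so Q = 14.6. From demand, P = 177.6.
Competitive equilibrium sets price equal to marginal cost: 236 − 4Q = 90 + 2Q, so Q = 73/3 and P = 416/3.
Ratio Q_m/Q_c = 14.6/(73/3) = 0.6.

Q_m/Q_c = 0.6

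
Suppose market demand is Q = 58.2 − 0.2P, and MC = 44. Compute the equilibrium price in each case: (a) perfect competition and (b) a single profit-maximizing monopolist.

Competition: P = 44; Monopoly: P = 167.5

Inverting demand: P = 291 − 5Q.
Under competition P = MC = 44, so Q = (291 − 44)/5 = 49.4.
A monopolist chooses Q where MR = MC. MR = 291 − 10Q; setting this equal to 44 gives Q = 24.7 and P = 167.5.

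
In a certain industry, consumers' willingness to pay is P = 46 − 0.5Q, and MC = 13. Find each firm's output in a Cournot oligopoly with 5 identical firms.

q_i = 11

With 5 symmetric Cournot firms, each firm's FOC gives 46 − 3q = 13, so q = 11, Q = 5·11 = 55, and P = 18.5.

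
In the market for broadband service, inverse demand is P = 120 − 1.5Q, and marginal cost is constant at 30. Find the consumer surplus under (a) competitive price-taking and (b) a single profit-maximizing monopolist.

Under competition P = MC = 30, so Q = (120 − 30)/1.5 = 60.
CS = ½·(120 − 30)·60 = 2700.
Monopoly sets MR = MC: 120 − 3Q = 30 ⇒ Q = 30, P = 120 − 1.5·30 = 75.
CS = ½·(120 − 75)·30 = 675.

Competition: CS = 2700; Monopoly: CS = 675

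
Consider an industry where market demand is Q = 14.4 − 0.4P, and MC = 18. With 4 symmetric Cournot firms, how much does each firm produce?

q_i = 1.44

Inverting demand: P = 36 − 2.5Q.
Cournot with 4 identical firms: the symmetric best-response condition is 36 − 12.5q = 18. Each firm produces q = 1.44, total output Q = 5.76, price P = 21.6.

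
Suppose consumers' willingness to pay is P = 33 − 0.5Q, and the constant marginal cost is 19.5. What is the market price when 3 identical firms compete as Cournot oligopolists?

P = 22.875

Cournot with 3 identical firms: the symmetric best-response condition is 33 − 2q = 19.5. Each firm produces q = 6.75, total output Q = 20.25, price P = 22.875.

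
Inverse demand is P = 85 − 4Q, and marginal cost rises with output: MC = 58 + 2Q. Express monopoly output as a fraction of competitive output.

Monopoly sets MR = MC: 85 − 8Q = 58 + 2Q ⇒ Q = 2.7, P = 85 − 4·2.7 = 74.2.
Competitive equilibrium sets price equal to marginal cost: 85 − 4Q = 58 + 2Q, so Q = 4.5 and P = 67.
Ratio Q_m/Q_c = 2.7/4.5 = 0.6.

Q_m/Q_c = 0.6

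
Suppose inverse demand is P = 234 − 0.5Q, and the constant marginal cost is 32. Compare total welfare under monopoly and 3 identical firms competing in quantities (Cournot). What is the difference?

Monopoly sets MR = MC: 234 − Q = 32 ⇒ Q = 202, P = 234 − 0.5·202 = 133.
CS = ½·(234 − 133)·202 = 10201; PS = (133 − 32)·202 = 20402; TS = 30603.
In a 3-firm Cournot equilibrium, symmetry and the first-order condition give q = (234 − 32)/(2) = 101. So Q = 303 and P = 82.5.
CS = ½·(234 − 82.5)·303 = 22952.25; PS = (82.5 − 32)·303 = 15301.5; TS = 38253.75.
Change in total welfare: 38253.75 − 30603 = 7650.75.

Total welfare rises by 7650.75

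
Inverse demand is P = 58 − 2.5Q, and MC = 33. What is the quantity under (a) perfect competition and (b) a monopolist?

Perfect competition: P = MC = 33, so 58 − 2.5Q = 33 and Q = 10.
A monopolist chooses Q where MR = MC. MR = 58 − 5Q; setting this equal to 33 gives Q = 5 and P = 45.5.

Competition: Q = 10; Monopoly: Q = 5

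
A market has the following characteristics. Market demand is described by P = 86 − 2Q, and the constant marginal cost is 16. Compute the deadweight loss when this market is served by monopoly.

DWL = 306.25

Perfect competition: P = MC = 16, so 86 − 2Q = 16 and Q = 35.
Monopoly sets MR = MC: 86 − 4Q = 16 ⇒ Q = 17.5, P = 86 − 2·17.5 = 51.
DWL is the triangle between Q = 17.5 and Q = 35: ½·(35 − 17.5)·(51 − 16) = 306.25.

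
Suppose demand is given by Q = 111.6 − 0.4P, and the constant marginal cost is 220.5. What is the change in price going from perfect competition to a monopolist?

Inverting demand: P = 279 − 2.5Q.
Under competition P = MC = 220.5, so Q = (279 − 220.5)/2.5 = 23.4.
The monopolist equates marginal revenue to marginal cost: 279 − 5Q = 220.5, so Q = 11.7. From demand, P = 249.75.
Change in price: 249.75 − 220.5 = 29.25.

Price rises by 29.25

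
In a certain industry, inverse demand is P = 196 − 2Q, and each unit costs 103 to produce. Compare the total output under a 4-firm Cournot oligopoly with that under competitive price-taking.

With 4 symmetric Cournot firms, each firm's FOC gives 196 − 10q = 103, so q = 9.3, Q = 4·9.3 = 37.2, and P = 121.6.
Competitive firms price at marginal cost: P = 103, giving Q = 46.5.

Cournot: Q = 37.2; Competition: Q = 46.5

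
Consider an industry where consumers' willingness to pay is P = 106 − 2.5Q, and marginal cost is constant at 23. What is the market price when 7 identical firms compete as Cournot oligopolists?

P = 33.375

In a 7-firm Cournot equilibrium, symmetry and the first-order condition give q = (106 − 23)/(20) = 4.15. So Q = 29.05 and P = 33.375.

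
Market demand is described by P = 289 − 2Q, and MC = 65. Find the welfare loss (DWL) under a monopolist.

Perfect competition: P = MC = 65, so 289 − 2Q = 65 and Q = 112.
The monopolist equates marginal revenue to marginal cost: 289 − 4Q = 65, so Q = 56. From demand, P = 177.
DWL is the triangle between Q = 56 and Q = 112: ½·(112 − 56)·(177 − 65) = 3136.

DWL = 3136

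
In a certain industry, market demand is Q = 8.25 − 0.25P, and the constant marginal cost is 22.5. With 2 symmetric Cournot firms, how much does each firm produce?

Inverting demand: P = 33 − 4Q.
In a 2-firm Cournot equilibrium, symmetry and the first-order condition give q = (33 − 22.5)/(12) = 0.875. So Q = 1.75 and P = 26.

q_i = 0.875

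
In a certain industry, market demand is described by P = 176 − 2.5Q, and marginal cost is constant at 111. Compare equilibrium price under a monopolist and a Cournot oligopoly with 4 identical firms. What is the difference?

P falls by 19.5

A monopolist chooses Q where MR = MC. MR = 176 − 5Q; setting this equal to 111 gives Q = 13 and P = 143.5.
Cournot with 4 identical firms: the symmetric best-response condition is 176 − 12.5q = 111. Each firm produces q = 5.2, total output Q = 20.8, price P = 124.
Change in equilibrium price: 124 − 143.5 = −19.5.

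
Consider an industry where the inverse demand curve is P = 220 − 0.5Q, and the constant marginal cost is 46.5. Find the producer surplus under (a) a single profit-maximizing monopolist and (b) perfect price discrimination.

A monopolist chooses Q where MR = MC. MR = 220 − Q; setting this equal to 46.5 gives Q = 173.5 and P = 133.25.
PS = (133.25 − 46.5)·173.5 = 15051.125.
Under first-degree price discrimination the firm charges each unit its demand price and produces up to where P = MC, i.e. Q = 347. Consumer surplus is zero; producer surplus equals total surplus.
PS = ½·(220 − 46.5)·347 = 30102.25.

Monopoly: PS = 15051.125; Perfect PD: PS = 30102.25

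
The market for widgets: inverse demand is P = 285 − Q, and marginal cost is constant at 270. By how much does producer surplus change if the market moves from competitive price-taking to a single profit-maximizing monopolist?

PS rises by 56.25

Competitive firms price at marginal cost: P = 270, giving Q = 15.
PS = (270 − 270)·15 = 0.
Monopoly sets MR = MC: 285 − 2Q = 270 ⇒ Q = 7.5, P = 285 − 7.5 = 277.5.
PS = (277.5 − 270)·7.5 = 56.25.
Change in producer surplus: 56.25 − 0 = 56.25.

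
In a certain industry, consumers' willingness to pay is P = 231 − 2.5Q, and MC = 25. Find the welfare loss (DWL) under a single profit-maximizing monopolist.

Competitive firms price at marginal cost: P = 25, giving Q = 82.4.
The monopolist equates marginal revenue to marginal cost: 231 − 5Q = 25, so Q = 41.2. From demand, P = 128.
DWL is the triangle between Q = 41.2 and Q = 82.4: ½·(82.4 − 41.2)·(128 − 25) = 2121.8.

DWL = 2121.8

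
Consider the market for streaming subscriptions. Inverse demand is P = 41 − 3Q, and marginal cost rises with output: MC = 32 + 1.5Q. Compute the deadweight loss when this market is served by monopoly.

DWL = 1.44

Competitive equilibrium sets price equal to marginal cost: 41 − 3Q = 32 + 1.5Q, so Q = 2 and P = 35.
The monopolist equates marginal revenue to marginal cost: 41 − 6Q = 32 + 1.5Q, so Q = 1.2. From demand, P = 37.4.
CS = ½·(41 − 35)·2 = 6; PS = (35·2 − 32·2 − ½·1.5·2²) = 3; TS = 9.
CS = ½·(41 − 37.4)·1.2 = 2.16; PS = (37.4·1.2 − 32·1.2 − ½·1.5·1.2²) = 5.4; TS = 7.56.
DWL = 9 − 7.56 = 1.44.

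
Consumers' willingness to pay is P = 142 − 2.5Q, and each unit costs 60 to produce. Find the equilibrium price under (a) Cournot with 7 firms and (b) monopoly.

Cournot with 7 identical firms: the symmetric best-response condition is 142 − 20q = 60. Each firm produces q = 4.1, total output Q = 28.7, price P = 70.25.
Monopoly sets MR = MC: 142 − 5Q = 60 ⇒ Q = 16.4, P = 142 − 2.5·16.4 = 101.

Cournot: P = 70.25; Monopoly: P = 101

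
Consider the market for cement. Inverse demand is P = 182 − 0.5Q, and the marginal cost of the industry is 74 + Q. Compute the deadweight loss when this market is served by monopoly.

DWL = 243

Competitive equilibrium sets price equal to marginal cost: 182 − 0.5Q = 74 + Q, so Q = 72 and P = 146.
Monopoly sets MR = MC: 182 − Q = 74 + Q ⇒ Q = 54, P = 182 − 0.5·54 = 155.
CS = ½·(182 − 146)·72 = 1296; PS = (146·72 − 74·72 − ½·1·72²) = 2592; TS = 3888.
CS = ½·(182 − 155)·54 = 729; PS = (155·54 − 74·54 − ½·1·54²) = 2916; TS = 3645.
DWL = 3888 − 3645 = 243.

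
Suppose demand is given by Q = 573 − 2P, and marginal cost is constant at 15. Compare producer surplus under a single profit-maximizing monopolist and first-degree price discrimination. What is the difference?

Producer surplus rises by 36856.125

Inverting demand: P = 286.5 − 0.5Q.
Monopoly sets MR = MC: 286.5 − Q = 15 ⇒ Q = 271.5, P = 286.5 − 0.5·271.5 = 150.75.
PS = (150.75 − 15)·271.5 = 36856.125.
With perfect price discrimination, output is the efficient level Q = 543 (where demand meets MC), but every buyer pays their willingness to pay: CS = 0 and PS = total surplus.
PS = ½·(286.5 − 15)·543 = 73712.25.
Change in producer surplus: 73712.25 − 36856.125 = 36856.125.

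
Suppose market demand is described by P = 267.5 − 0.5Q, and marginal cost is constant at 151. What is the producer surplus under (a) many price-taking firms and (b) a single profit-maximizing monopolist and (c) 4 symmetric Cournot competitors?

Competitive firms price at marginal cost: P = 151, giving Q = 233.
PS = (151 − 151)·233 = 0.
Monopoly sets MR = MC: 267.5 − Q = 151 ⇒ Q = 116.5, P = 267.5 − 0.5·116.5 = 209.25.
PS = (209.25 − 151)·116.5 = 6786.125.
In a 4-firm Cournot equilibrium, symmetry and the first-order condition give q = (267.5 − 151)/(2.5) = 46.6. So Q = 186.4 and P = 174.3.
PS = (174.3 − 151)·186.4 = 4343.12.

Competition: PS = 0; Monopoly: PS = 6786.125; Cournot: PS = 4343.12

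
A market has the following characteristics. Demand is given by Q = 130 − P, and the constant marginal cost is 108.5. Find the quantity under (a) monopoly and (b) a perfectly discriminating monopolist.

Monopoly: Q = 10.75; Perfect PD: Q = 21.5

Inverting demand: P = 130 − Q.
The monopolist equates marginal revenue to marginal cost: 130 − 2Q = 108.5, so Q = 10.75. From demand, P = 119.25.
With perfect price discrimination, output is the efficient level Q = 21.5 (where demand meets MC), but every buyer pays their willingness to pay: CS = 0 and PS = total surplus.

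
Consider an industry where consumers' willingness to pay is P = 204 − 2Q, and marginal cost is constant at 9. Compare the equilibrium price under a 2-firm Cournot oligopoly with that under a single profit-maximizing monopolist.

Cournot with 2 identical firms: the symmetric best-response condition is 204 − 6q = 9. Each firm produces q = 32.5, total output Q = 65, price P = 74.
Monopoly sets MR = MC: 204 − 4Q = 9 ⇒ Q = 48.75, P = 204 − 2·48.75 = 106.5.

Cournot: P = 74; Monopoly: P = 106.5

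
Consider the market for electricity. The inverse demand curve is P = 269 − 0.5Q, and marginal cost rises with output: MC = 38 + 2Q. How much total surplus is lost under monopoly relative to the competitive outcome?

Under competition P = MC: 269 − 0.5Q = 38 + 2Q ⇒ Q = 92.4, P = 222.8.
The monopolist equates marginal revenue to marginal cost: 269 − Q = 38 + 2Q, so Q = 77. From demand, P = 230.5.
CS = ½·(269 − 222.8)·92.4 = 2134.44; PS = (222.8·92.4 − 38·92.4 − ½·2·92.4²) = 8537.76; TS = 10672.2.
CS = ½·(269 − 230.5)·77 = 1482.25; PS = (230.5·77 − 38·77 − ½·2·77²) = 8893.5; TS = 10375.75.
DWL = 10672.2 − 10375.75 = 296.45.

DWL = 296.45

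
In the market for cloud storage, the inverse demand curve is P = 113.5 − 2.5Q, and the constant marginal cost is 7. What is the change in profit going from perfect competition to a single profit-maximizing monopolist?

Profit rises by 1134.225

Competitive firms price at marginal cost: P = 7, giving Q = 42.6.
Profit = (7 − 7)·42.6 = 0.
Monopoly sets MR = MC: 113.5 − 5Q = 7 ⇒ Q = 21.3, P = 113.5 − 2.5·21.3 = 60.25.
Profit = (60.25 − 7)·21.3 = 1134.225.
Change in profit: 1134.225 − 0 = 1134.225.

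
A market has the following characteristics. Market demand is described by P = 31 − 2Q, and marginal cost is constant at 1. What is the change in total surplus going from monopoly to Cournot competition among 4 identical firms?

TS rises by 47.25

Monopoly sets MR = MC: 31 − 4Q = 1 ⇒ Q = 7.5, P = 31 − 2·7.5 = 16.
CS = ½·(31 − 16)·7.5 = 56.25; PS = (16 − 1)·7.5 = 112.5; TS = 168.75.
With 4 symmetric Cournot firms, each firm's FOC gives 31 − 10q = 1, so q = 3, Q = 4·3 = 12, and P = 7.
CS = ½·(31 − 7)·12 = 144; PS = (7 − 1)·12 = 72; TS = 216.
Change in total surplus: 216 − 168.75 = 47.25.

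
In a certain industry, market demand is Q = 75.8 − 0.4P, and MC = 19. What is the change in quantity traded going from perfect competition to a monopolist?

Inverting demand: P = 189.5 − 2.5Q.
Competitive firms price at marginal cost: P = 19, giving Q = 68.2.
Monopoly sets MR = MC: 189.5 − 5Q = 19 ⇒ Q = 34.1, P = 189.5 − 2.5·34.1 = 104.25.
Change in quantity traded: 34.1 − 68.2 = −34.1.

Quantity traded falls by 34.1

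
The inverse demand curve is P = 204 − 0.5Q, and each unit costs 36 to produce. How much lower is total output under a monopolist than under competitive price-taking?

Q falls by 168

Perfect competition: P = MC = 36, so 204 − 0.5Q = 36 and Q = 336.
A monopolist chooses Q where MR = MC. MR = 204 − Q; setting this equal to 36 gives Q = 168 and P = 120.
Change in total output: 168 − 336 = −168.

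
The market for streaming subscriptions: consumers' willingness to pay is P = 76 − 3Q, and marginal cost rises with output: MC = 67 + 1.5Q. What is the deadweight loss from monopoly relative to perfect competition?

Under competition P = MC: 76 − 3Q = 67 + 1.5Q ⇒ Q = 2, P = 70.
The monopolist equates marginal revenue to marginal cost: 76 − 6Q = 67 + 1.5Q, so Q = 1.2. From demand, P = 72.4.
CS = ½·(76 − 70)·2 = 6; PS = (70·2 − 67·2 − ½·1.5·2²) = 3; TS = 9.
CS = ½·(76 − 72.4)·1.2 = 2.16; PS = (72.4·1.2 − 67·1.2 − ½·1.5·1.2²) = 5.4; TS = 7.56.
DWL = 9 − 7.56 = 1.44.

DWL = 1.44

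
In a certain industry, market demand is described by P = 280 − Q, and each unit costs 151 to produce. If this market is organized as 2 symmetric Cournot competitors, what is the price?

With 2 symmetric Cournot firms, each firm's FOC gives 280 − 3q = 151, so q = 43, Q = 2·43 = 86, and P = 194.

P = 194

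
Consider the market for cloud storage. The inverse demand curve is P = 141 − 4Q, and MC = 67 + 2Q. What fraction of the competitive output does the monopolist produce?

A monopolist chooses Q where MR = MC. MR = 141 − 8Q; setting this equal to 67 + 2Q gives Q = 7.4 and P = 111.4.
Competitive equilibrium sets price equal to marginal cost: 141 − 4Q = 67 + 2Q, so Q = 37/3 and P = 275/3.
Ratio Q_m/Q_c = 7.4/(37/3) = 0.6.

Q_m/Q_c = 0.6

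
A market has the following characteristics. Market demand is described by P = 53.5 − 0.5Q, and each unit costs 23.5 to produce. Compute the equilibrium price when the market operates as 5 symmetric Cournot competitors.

In a 5-firm Cournot equilibrium, symmetry and the first-order condition give q = (53.5 − 23.5)/(3) = 10. So Q = 50 and P = 28.5.

P = 28.5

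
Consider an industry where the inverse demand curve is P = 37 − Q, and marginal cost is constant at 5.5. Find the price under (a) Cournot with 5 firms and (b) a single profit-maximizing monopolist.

Cournot with 5 identical firms: the symmetric best-response condition is 37 − 6q = 5.5. Each firm produces q = 5.25, total output Q = 26.25, price P = 10.75.
The monopolist equates marginal revenue to marginal cost: 37 − 2Q = 5.5, so Q = 15.75. From demand, P = 21.25.

Cournot: P = 10.75; Monopoly: P = 21.25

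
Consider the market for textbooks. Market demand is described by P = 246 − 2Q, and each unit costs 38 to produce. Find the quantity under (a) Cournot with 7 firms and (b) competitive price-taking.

Cournot: Q = 91; Competition: Q = 104

Cournot with 7 identical firms: the symmetric best-response condition is 246 − 16q = 38. Each firm produces q = 13, total output Q = 91, price P = 64.
Under competition P = MC = 38, so Q = (246 − 38)/2 = 104.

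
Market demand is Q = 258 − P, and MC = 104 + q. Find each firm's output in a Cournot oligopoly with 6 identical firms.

Inverting demand: P = 258 − Q.
Cournot with 6 identical firms: the symmetric best-response condition is 258 − 7q = 104 + q. Each firm produces q = 19.25, total output Q = 115.5, price P = 142.5.

q_i = 19.25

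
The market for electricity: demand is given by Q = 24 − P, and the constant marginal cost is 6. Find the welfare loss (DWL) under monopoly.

DWL = 40.5

Inverting demand: P = 24 − Q.
Perfect competition: P = MC = 6, so 24 − Q = 6 and Q = 18.
The monopolist equates marginal revenue to marginal cost: 24 − 2Q = 6, so Q = 9. From demand, P = 15.
DWL is the triangle between Q = 9 and Q = 18: ½·(18 − 9)·(15 − 6) = 40.5.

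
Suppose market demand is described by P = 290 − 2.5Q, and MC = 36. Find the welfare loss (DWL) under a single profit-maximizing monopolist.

DWL = 3225.8

Under competition P = MC = 36, so Q = (290 − 36)/2.5 = 101.6.
A monopolist chooses Q where MR = MC. MR = 290 − 5Q; setting this equal to 36 gives Q = 50.8 and P = 163.
DWL is the triangle between Q = 50.8 and Q = 101.6: ½·(101.6 − 50.8)·(163 − 36) = 3225.8.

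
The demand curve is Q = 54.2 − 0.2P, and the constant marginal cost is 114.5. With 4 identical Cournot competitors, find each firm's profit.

π_i = 195.938

Inverting demand: P = 271 − 5Q.
With 4 symmetric Cournot firms, each firm's FOC gives 271 − 25q = 114.5, so q = 6.26, Q = 4·6.26 = 25.04, and P = 145.8.
Each firm's profit = (145.8 − 114.5)·6.26 = 195.938.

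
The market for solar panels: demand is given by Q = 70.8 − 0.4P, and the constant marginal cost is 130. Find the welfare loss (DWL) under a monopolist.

DWL = 110.45

Inverting demand: P = 177 − 2.5Q.
Under competition P = MC = 130, so Q = (177 − 130)/2.5 = 18.8.
Monopoly sets MR = MC: 177 − 5Q = 130 ⇒ Q = 9.4, P = 177 − 2.5·9.4 = 153.5.
DWL is the triangle between Q = 9.4 and Q = 18.8: ½·(18.8 − 9.4)·(153.5 − 130) = 110.45.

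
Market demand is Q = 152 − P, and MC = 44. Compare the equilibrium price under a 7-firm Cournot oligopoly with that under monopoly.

Cournot: P = 57.5; Monopoly: P = 98

Inverting demand: P = 152 − Q.
With 7 symmetric Cournot firms, each firm's FOC gives 152 − 8q = 44, so q = 13.5, Q = 7·13.5 = 94.5, and P = 57.5.
The monopolist equates marginal revenue to marginal cost: 152 − 2Q = 44, so Q = 54. From demand, P = 98.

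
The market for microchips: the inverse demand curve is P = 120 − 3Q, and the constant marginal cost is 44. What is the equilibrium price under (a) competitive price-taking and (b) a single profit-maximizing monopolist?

Competition: P = 44; Monopoly: P = 82

Under competition P = MC = 44, so Q = (120 − 44)/3 = 76/3.
Monopoly sets MR = MC: 120 − 6Q = 44 ⇒ Q = 38/3, P = 120 − 3·38/3 = 82.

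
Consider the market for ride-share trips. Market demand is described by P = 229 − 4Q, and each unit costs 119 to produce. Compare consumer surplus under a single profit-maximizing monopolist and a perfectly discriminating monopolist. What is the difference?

Monopoly sets MR = MC: 229 − 8Q = 119 ⇒ Q = 13.75, P = 229 − 4·13.75 = 174.
CS = ½·(229 − 174)·13.75 = 378.125.
A perfectly discriminating monopolist sells every unit with P(Q) ≥ MC(Q), so output equals the competitive quantity Q = 27.5. Each buyer pays their reservation price, so CS = 0 and the firm captures all surplus.
CS = 0.
Change in consumer surplus: 0 − 378.125 = −378.125.

Consumer surplus falls by 378.125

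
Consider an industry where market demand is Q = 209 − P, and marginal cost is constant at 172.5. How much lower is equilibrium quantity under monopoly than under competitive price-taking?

Equilibrium quantity falls by 18.25

Inverting demand: P = 209 − Q.
Under competition P = MC = 172.5, so Q = (209 − 172.5)/1 = 36.5.
The monopolist equates marginal revenue to marginal cost: 209 − 2Q = 172.5, so Q = 18.25. From demand, P = 190.75.
Change in equilibrium quantity: 18.25 − 36.5 = −18.25.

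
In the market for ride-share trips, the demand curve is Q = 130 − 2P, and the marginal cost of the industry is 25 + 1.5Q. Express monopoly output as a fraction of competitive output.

Q_m/Q_c = 0.8

Inverting demand: P = 65 − 0.5Q.
Monopoly sets MR = MC: 65 − Q = 25 + 1.5Q ⇒ Q = 16, P = 65 − 0.5·16 = 57.
Competitive equilibrium sets price equal to marginal cost: 65 − 0.5Q = 25 + 1.5Q, so Q = 20 and P = 55.
Ratio Q_m/Q_c = 16/20 = 0.8.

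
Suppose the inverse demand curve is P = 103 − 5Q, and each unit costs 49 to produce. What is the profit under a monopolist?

The monopolist equates marginal revenue to marginal cost: 103 − 10Q = 49, so Q = 5.4. From demand, P = 76.
Profit = (76 − 49)·5.4 = 145.8.

Profit = 145.8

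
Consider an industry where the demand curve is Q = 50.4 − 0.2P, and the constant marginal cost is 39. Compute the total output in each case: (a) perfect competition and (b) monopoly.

Competition: Q = 42.6; Monopoly: Q = 21.3

Inverting demand: P = 252 − 5Q.
Competitive firms price at marginal cost: P = 39, giving Q = 42.6.
The monopolist equates marginal revenue to marginal cost: 252 − 10Q = 39, so Q = 21.3. From demand, P = 145.5.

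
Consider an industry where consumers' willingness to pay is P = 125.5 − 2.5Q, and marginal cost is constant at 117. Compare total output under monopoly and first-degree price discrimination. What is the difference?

Total output rises by 1.7

A monopolist chooses Q where MR = MC. MR = 125.5 − 5Q; setting this equal to 117 gives Q = 1.7 and P = 121.25.
A perfectly discriminating monopolist sells every unit with P(Q) ≥ MC(Q), so output equals the competitive quantity Q = 3.4. Each buyer pays their reservation price, so CS = 0 and the firm captures all surplus.
Change in total output: 3.4 − 1.7 = 1.7.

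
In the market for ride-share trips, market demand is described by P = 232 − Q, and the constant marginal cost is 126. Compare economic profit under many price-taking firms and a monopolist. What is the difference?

π rises by 2809

Competitive firms price at marginal cost: P = 126, giving Q = 106.
Profit = (126 − 126)·106 = 0.
The monopolist equates marginal revenue to marginal cost: 232 − 2Q = 126, so Q = 53. From demand, P = 179.
Profit = (179 − 126)·53 = 2809.
Change in economic profit: 2809 − 0 = 2809.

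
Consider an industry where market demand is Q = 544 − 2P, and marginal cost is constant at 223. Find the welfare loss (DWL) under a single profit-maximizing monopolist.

Inverting demand: P = 272 − 0.5Q.
Under competition P = MC = 223, so Q = (272 − 223)/0.5 = 98.
A monopolist chooses Q where MR = MC. MR = 272 − Q; setting this equal to 223 gives Q = 49 and P = 247.5.
DWL is the triangle between Q = 49 and Q = 98: ½·(98 − 49)·(247.5 − 223) = 600.25.

DWL = 600.25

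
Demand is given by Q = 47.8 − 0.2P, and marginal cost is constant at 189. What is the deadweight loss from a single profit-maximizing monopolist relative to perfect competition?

DWL = 62.5

Inverting demand: P = 239 − 5Q.
Under competition P = MC = 189, so Q = (239 − 189)/5 = 10.
A monopolist chooses Q where MR = MC. MR = 239 − 10Q; setting this equal to 189 gives Q = 5 and P = 214.
DWL is the triangle between Q = 5 and Q = 10: ½·(10 − 5)·(214 − 189) = 62.5.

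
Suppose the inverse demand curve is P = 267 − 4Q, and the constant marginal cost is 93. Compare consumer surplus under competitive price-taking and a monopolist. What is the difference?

Consumer surplus falls by 2838.375

Competitive firms price at marginal cost: P = 93, giving Q = 43.5.
CS = ½·(267 − 93)·43.5 = 3784.5.
The monopolist equates marginal revenue to marginal cost: 267 − 8Q = 93, so Q = 21.75. From demand, P = 180.
CS = ½·(267 − 180)·21.75 = 946.125.
Change in consumer surplus: 946.125 − 3784.5 = −2838.375.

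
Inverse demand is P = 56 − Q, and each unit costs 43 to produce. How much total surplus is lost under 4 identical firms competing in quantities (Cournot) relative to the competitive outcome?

Under competition P = MC = 43, so Q = (56 − 43)/1 = 13.
Cournot with 4 identical firms: the symmetric best-response condition is 56 − 5q = 43. Each firm produces q = 2.6, total output Q = 10.4, price P = 45.6.
DWL is the triangle between Q = 10.4 and Q = 13: ½·(13 − 10.4)·(45.6 − 43) = 3.38.

DWL = 3.38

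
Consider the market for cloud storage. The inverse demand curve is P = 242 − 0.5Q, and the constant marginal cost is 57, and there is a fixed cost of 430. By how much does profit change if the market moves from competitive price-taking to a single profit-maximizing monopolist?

Perfect competition: P = MC = 57, so 242 − 0.5Q = 57 and Q = 370.
Profit = (57 − 57)·370 − 430 = −430.
Monopoly sets MR = MC: 242 − Q = 57 ⇒ Q = 185, P = 242 − 0.5·185 = 149.5.
Profit = (149.5 − 57)·185 − 430 = 16682.5.
Change in profit: 16682.5 − −430 = 17112.5.

π rises by 17112.5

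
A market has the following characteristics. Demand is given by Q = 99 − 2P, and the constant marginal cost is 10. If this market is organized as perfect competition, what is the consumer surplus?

CS = 1560.25

Inverting demand: P = 49.5 − 0.5Q.
Perfect competition: P = MC = 10, so 49.5 − 0.5Q = 10 and Q = 79.
CS = ½·(49.5 − 10)·79 = 1560.25.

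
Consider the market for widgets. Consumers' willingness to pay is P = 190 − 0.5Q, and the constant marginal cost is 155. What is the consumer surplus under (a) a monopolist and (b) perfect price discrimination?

Monopoly: CS = 306.25; Perfect PD: CS = 0

Monopoly sets MR = MC: 190 − Q = 155 ⇒ Q = 35, P = 190 − 0.5·35 = 172.5.
CS = ½·(190 − 172.5)·35 = 306.25.
With perfect price discrimination, output is the efficient level Q = 70 (where demand meets MC), but every buyer pays their willingness to pay: CS = 0 and PS = total surplus.
CS = 0.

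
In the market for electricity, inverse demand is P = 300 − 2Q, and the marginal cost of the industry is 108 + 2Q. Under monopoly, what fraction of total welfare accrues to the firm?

PS/TS = 0.75

A monopolist chooses Q where MR = MC. MR = 300 − 4Q; setting this equal to 108 + 2Q gives Q = 32 and P = 236.
CS = ½·(300 − 236)·32 = 1024.
PS = P·Q − VC(Q) = 236·32 − (108·32 + ½·2·32²) = 3072.
Share captured = PS/TS = 3072/4096 = 0.75.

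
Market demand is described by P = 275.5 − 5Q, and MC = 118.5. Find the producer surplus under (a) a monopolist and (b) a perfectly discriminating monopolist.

Monopoly: PS = 1232.45; Perfect PD: PS = 2464.9

A monopolist chooses Q where MR = MC. MR = 275.5 − 10Q; setting this equal to 118.5 gives Q = 15.7 and P = 197.
PS = (197 − 118.5)·15.7 = 1232.45.
Under first-degree price discrimination the firm charges each unit its demand price and produces up to where P = MC, i.e. Q = 31.4. Consumer surplus is zero; producer surplus equals total surplus.
PS = ½·(275.5 − 118.5)·31.4 = 2464.9.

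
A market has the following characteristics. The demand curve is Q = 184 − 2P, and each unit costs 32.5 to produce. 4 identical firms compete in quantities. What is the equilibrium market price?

P = 44.4

Inverting demand: P = 92 − 0.5Q.
With 4 symmetric Cournot firms, each firm's FOC gives 92 − 2.5q = 32.5, so q = 23.8, Q = 4·23.8 = 95.2, and P = 44.4.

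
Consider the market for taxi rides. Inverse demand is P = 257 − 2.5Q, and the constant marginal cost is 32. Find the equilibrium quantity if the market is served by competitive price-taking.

Q = 90

Competitive firms price at marginal cost: P = 32, giving Q = 90.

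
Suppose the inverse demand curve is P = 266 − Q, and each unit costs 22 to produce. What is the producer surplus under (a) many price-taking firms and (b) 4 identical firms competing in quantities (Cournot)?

Competition: PS = 0; Cournot: PS = 9525.76

Perfect competition: P = MC = 22, so 266 − Q = 22 and Q = 244.
PS = (22 − 22)·244 = 0.
Cournot with 4 identical firms: the symmetric best-response condition is 266 − 5q = 22. Each firm produces q = 48.8, total output Q = 195.2, price P = 70.8.
PS = (70.8 − 22)·195.2 = 9525.76.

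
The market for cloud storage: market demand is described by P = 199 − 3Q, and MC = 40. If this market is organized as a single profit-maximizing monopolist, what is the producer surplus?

A monopolist chooses Q where MR = MC. MR = 199 − 6Q; setting this equal to 40 gives Q = 26.5 and P = 119.5.
PS = (119.5 − 40)·26.5 = 2106.75.

PS = 2106.75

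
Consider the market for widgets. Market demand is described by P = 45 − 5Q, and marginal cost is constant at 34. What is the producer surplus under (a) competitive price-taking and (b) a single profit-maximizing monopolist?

Under competition P = MC = 34, so Q = (45 − 34)/5 = 2.2.
PS = (34 − 34)·2.2 = 0.
A monopolist chooses Q where MR = MC. MR = 45 − 10Q; setting this equal to 34 gives Q = 1.1 and P = 39.5.
PS = (39.5 − 34)·1.1 = 6.05.

Competition: PS = 0; Monopoly: PS = 6.05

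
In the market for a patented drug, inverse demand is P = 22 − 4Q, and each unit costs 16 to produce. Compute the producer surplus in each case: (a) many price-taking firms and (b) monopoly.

Competition: PS = 0; Monopoly: PS = 2.25

Perfect competition: P = MC = 16, so 22 − 4Q = 16 and Q = 1.5.
PS = (16 − 16)·1.5 = 0.
Monopoly sets MR = MC: 22 − 8Q = 16 ⇒ Q = 0.75, P = 22 − 4·0.75 = 19.
PS = (19 − 16)·0.75 = 2.25.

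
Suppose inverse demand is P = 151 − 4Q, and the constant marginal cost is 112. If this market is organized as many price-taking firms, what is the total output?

Q = 9.75

Under competition P = MC = 112, so Q = (151 − 112)/4 = 9.75.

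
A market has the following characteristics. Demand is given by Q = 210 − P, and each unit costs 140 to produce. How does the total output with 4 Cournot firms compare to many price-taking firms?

Inverting demand: P = 210 − Q.
With 4 symmetric Cournot firms, each firm's FOC gives 210 − 5q = 140, so q = 14, Q = 4·14 = 56, and P = 154.
Under competition P = MC = 140, so Q = (210 − 140)/1 = 70.

Cournot: Q = 56; Competition: Q = 70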